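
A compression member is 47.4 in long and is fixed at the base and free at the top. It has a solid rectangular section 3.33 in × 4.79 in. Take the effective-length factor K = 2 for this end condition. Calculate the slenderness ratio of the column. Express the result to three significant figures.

Buckling occurs about the weak axis: I_min = h·b³/12 with b = 3.33 in (the shorter side).
I_min = 4.79×3.33³/12 = 14.74 in⁴
A = 15.95 in²;  r_min = √(I/A) = √(14.74/15.95) = 0.9613 in
L_e = K·L = 2 × 47.4 = 94.80 in
λ = L_e / r_min = 94.800 / 0.9613 = 98.6

λ ≈ 98.6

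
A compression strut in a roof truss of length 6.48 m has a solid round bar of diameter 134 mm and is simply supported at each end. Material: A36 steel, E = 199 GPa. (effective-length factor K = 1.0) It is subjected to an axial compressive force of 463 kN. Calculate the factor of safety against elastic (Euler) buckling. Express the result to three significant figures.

I = πd⁴/64 = π×134⁴/64 = 1.583×10^7 mm⁴
I = 1.583×10^7 mm⁴ = 1.583×10^-5 m⁴
Effective length L_e = K·L = 1 × 6.48 = 6.480 m
P_cr = π²EI / L_e² = π² × 199×10⁹ × 1.583×10^-5 / 6.480² = 7.403×10^5 N
Factor of safety n = P_cr / P = 740.27 / 463 = 1.60

n ≈ 1.60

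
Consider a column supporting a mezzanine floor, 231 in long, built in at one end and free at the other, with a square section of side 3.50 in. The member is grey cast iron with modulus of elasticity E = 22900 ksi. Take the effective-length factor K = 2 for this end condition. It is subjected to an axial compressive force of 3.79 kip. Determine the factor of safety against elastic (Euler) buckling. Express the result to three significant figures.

n ≈ 3.49

I = a⁴/12 = 3.50⁴/12 = 12.51 in⁴
Effective length L_e = K·L = 2 × 231 = 462.0 in
P_cr = π²EI / L_e² = π² × 22900×10³ × 12.51 / 462.0² = 1.324×10^4 lb
Factor of safety n = P_cr / P = 13.242 / 3.79 = 3.49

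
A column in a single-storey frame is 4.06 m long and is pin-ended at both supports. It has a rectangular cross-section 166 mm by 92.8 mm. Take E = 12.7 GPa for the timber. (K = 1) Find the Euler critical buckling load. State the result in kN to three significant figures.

Buckling occurs about the weak axis: I_min = h·b³/12 with b = 92.8 mm (the shorter side).
I_min = 166×92.8³/12 = 1.106×10^7 mm⁴
I = 1.106×10^7 mm⁴ = 1.106×10^-5 m⁴
Effective length L_e = K·L = 1 × 4.06 = 4.060 m
P_cr = π²EI / L_e² = π² × 12.7×10⁹ × 1.106×10^-5 / 4.060² = 8.407×10^4 N

P_cr ≈ 84.1 kN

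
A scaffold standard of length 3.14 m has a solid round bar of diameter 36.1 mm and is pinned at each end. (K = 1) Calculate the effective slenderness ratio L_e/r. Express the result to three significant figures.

λ ≈ 348

For a solid circle r = d/4 = 36.1/4 = 9.025 mm
L_e = K·L = 1 × 3.14 m = 3.140 m = 3140.0 mm
λ = L_e / r_min = 3140.0 / 9.025 = 348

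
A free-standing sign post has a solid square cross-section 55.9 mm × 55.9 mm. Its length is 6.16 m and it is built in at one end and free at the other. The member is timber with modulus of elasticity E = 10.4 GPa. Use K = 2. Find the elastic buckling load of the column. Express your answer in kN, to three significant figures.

I = a⁴/12 = 55.9⁴/12 = 8.137×10^5 mm⁴
I = 8.137×10^5 mm⁴ = 8.137×10^-7 m⁴
Effective length L_e = K·L = 2 × 6.16 = 12.32 m
P_cr = π²EI / L_e² = π² × 10.4×10⁹ × 8.137×10^-7 / 12.32² = 550.3 N

P_cr ≈ 0.550 kN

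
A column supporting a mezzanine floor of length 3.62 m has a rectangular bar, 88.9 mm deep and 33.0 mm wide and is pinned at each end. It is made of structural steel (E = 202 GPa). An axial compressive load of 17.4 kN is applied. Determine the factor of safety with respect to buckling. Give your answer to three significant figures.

Buckling occurs about the weak axis: I_min = h·b³/12 with b = 33.0 mm (the shorter side).
I_min = 88.9×33.0³/12 = 2.662×10^5 mm⁴
I = 2.662×10^5 mm⁴ = 2.662×10^-7 m⁴
Effective length L_e = K·L = 1 × 3.62 = 3.620 m
P_cr = π²EI / L_e² = π² × 202×10⁹ × 2.662×10^-7 / 3.620² = 4.050×10^4 N
Factor of safety n = P_cr / P = 40.504 / 17.4 = 2.33

n ≈ 2.33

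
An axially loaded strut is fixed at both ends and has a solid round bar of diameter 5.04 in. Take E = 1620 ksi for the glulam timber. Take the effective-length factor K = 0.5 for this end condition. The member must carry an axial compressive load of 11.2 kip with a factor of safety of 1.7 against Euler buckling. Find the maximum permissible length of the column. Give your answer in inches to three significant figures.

L_max ≈ 326 in

I = πd⁴/64 = π×5.04⁴/64 = 31.67 in⁴
Required critical load P_cr = n·P = 1.7 × 11.2 = 19.04 kip = 1.904×10^4 lb
From P_cr = π²EI/(K·L)²:  L = (1/K)·√(π²EI/P_cr) = (1/0.5)·√(π²×1.62×10^6×31.67/1.904×10^4)
L = 326 in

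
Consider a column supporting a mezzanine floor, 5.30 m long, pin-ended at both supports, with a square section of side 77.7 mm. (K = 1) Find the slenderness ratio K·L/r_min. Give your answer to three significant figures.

λ ≈ 236

I = a⁴/12 = 77.7⁴/12 = 3.037×10^6 mm⁴
A = 6.037×10^3 mm²;  r_min = √(I/A) = √(3.037×10^6/6.037×10^3) = 22.43 mm
L_e = K·L = 1 × 5.30 m = 5.300 m = 5300.0 mm
λ = L_e / r_min = 5300.0 / 22.43 = 236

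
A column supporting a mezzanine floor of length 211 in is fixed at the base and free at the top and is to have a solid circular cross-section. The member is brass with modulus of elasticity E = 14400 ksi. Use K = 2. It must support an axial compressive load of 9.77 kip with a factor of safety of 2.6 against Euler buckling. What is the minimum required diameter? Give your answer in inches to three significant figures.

d ≈ 5.05 in

Required P_cr = n·P = 2.6 × 9.77 = 25.40 kip
L_e = K·L = 2 × 211 = 422.0 in
Required I = P_cr·L_e²/(π²E) = 2.540×10^4 × 422.0² / (π² × 1.44×10^7) = 31.83 in⁴
Solid circle: I = πd⁴/64  ⇒  d = (64I/π)^(1/4) = (64×31.83/π)^(1/4) = 5.05 in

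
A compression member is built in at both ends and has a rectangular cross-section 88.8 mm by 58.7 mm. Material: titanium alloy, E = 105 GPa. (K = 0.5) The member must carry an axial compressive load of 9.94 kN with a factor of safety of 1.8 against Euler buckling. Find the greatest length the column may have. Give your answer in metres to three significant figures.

Buckling occurs about the weak axis: I_min = h·b³/12 with b = 58.7 mm (the shorter side).
I_min = 88.8×58.7³/12 = 1.497×10^6 mm⁴
I = 1.497×10^-6 m⁴
Required critical load P_cr = n·P = 1.8 × 9.94 = 17.89 kN = 1.789×10^4 N
From P_cr = π²EI/(K·L)²:  L = (1/K)·√(π²EI/P_cr) = (1/0.5)·√(π²×1.05×10^11×1.497×10^-6/1.789×10^4)
L = 18.6 m

L_max ≈ 18.6 m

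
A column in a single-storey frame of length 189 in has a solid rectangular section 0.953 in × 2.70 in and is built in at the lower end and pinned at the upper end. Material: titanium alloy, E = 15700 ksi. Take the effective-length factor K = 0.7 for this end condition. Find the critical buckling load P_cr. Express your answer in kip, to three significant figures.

Buckling occurs about the weak axis: I_min = h·b³/12 with b = 0.953 in (the shorter side).
I_min = 2.70×0.953³/12 = 0.1947 in⁴
Effective length L_e = K·L = 0.7 × 189 = 132.3 in
P_cr = π²EI / L_e² = π² × 15700×10³ × 0.1947 / 132.3² = 1.724×10^3 lb

P_cr ≈ 1.72 kip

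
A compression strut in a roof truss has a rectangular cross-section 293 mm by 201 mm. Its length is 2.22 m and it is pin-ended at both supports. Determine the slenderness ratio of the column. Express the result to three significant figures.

λ ≈ 38.3

For a rectangle r_min = b/√12 = 201/√12 = 58.02 mm
L_e = K·L = 1 × 2.22 m = 2.220 m = 2220.0 mm
λ = L_e / r_min = 2220.0 / 58.02 = 38.3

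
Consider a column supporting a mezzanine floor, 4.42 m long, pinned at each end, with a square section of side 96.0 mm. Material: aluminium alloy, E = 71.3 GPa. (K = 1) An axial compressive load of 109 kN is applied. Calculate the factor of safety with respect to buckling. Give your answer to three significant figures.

n ≈ 2.34

I = a⁴/12 = 96.0⁴/12 = 7.078×10^6 mm⁴
I = 7.078×10^6 mm⁴ = 7.078×10^-6 m⁴
Effective length L_e = K·L = 1 × 4.42 = 4.420 m
P_cr = π²EI / L_e² = π² × 71.3×10⁹ × 7.078×10^-6 / 4.420² = 2.549×10^5 N
Factor of safety n = P_cr / P = 254.95 / 109 = 2.34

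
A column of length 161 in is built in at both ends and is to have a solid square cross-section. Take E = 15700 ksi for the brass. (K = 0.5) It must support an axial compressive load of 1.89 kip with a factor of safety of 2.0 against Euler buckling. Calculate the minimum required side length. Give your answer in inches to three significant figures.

a ≈ 1.17 in

Required P_cr = n·P = 2.0 × 1.89 = 3.780 kip
L_e = K·L = 0.5 × 161 = 80.50 in
Required I = P_cr·L_e²/(π²E) = 3.780×10^3 × 80.50² / (π² × 1.57×10^7) = 0.1581 in⁴
Solid square: I = a⁴/12  ⇒  a = (12I)^(1/4) = (12×0.1581)^(1/4) = 1.17 in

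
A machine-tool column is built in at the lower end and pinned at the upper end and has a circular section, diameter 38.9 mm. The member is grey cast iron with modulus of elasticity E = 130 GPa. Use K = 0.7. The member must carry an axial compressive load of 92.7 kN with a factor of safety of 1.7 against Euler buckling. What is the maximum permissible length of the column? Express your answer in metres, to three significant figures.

I = πd⁴/64 = π×38.9⁴/64 = 1.124×10^5 mm⁴
I = 1.124×10^-7 m⁴
Required critical load P_cr = n·P = 1.7 × 92.7 = 157.6 kN = 1.576×10^5 N
From P_cr = π²EI/(K·L)²:  L = (1/K)·√(π²EI/P_cr) = (1/0.7)·√(π²×1.30×10^11×1.124×10^-7/1.576×10^5)
L = 1.37 m

L_max ≈ 1.37 m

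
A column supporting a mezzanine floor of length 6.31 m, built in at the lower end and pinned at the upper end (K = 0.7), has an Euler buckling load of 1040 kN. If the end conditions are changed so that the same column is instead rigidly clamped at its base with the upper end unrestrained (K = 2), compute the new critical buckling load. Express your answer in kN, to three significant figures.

P_cr ∝ 1/K², so P_cr,new = P_cr,old × (K_old/K_new)² = 1040 × (0.7/2)²
= 1040 × 0.1225 = 127 kN

P_cr ≈ 127 kN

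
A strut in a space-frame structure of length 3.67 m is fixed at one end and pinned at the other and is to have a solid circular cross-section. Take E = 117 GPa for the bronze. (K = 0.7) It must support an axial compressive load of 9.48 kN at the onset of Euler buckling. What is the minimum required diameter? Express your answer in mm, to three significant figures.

d ≈ 32.4 mm

L_e = K·L = 0.7 × 3.67 = 2.569 m
Required I = P_cr·L_e²/(π²E) = 9.480×10^3 × 2.569² / (π² × 1.17×10^11) = 5.418×10^-8 m⁴
I_req = 5.418×10^4 mm⁴
Solid circle: I = πd⁴/64  ⇒  d = (64I/π)^(1/4) = (64×5.418×10^4/π)^(1/4) = 32.4 mm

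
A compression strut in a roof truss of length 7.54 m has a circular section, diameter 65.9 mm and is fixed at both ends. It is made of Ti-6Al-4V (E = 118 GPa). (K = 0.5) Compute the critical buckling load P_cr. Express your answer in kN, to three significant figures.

I = πd⁴/64 = π×65.9⁴/64 = 9.258×10^5 mm⁴
I = 9.258×10^5 mm⁴ = 9.258×10^-7 m⁴
Effective length L_e = K·L = 0.5 × 7.54 = 3.770 m
P_cr = π²EI / L_e² = π² × 118×10⁹ × 9.258×10^-7 / 3.770² = 7.586×10^4 N

P_cr ≈ 75.9 kN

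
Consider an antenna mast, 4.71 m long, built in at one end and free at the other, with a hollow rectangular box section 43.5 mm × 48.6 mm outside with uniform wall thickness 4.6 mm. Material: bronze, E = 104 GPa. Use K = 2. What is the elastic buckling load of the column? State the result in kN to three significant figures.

Inner dimensions: h_i = 48.6 − 2×4.6 = 39.40 mm, b_i = 43.5 − 2×4.6 = 34.30 mm
Weak-axis I_min = (h_o·b_o³ − h_i·b_i³)/12 with b_o = 43.5, b_i = 34.30 mm (shorter outer/inner sides).
I_min = (48.6×43.5³ − 39.40×34.30³)/12 = 2.009×10^5 mm⁴
I = 2.009×10^5 mm⁴ = 2.009×10^-7 m⁴
Effective length L_e = K·L = 2 × 4.71 = 9.420 m
P_cr = π²EI / L_e² = π² × 104×10⁹ × 2.009×10^-7 / 9.420² = 2.324×10^3 N

P_cr ≈ 2.32 kN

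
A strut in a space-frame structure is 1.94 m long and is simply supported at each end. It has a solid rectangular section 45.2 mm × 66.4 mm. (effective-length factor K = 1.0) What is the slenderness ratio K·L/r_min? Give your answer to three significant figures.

λ ≈ 149

For a rectangle r_min = b/√12 = 45.2/√12 = 13.05 mm
L_e = K·L = 1 × 1.94 m = 1.940 m = 1940.0 mm
λ = L_e / r_min = 1940.0 / 13.05 = 149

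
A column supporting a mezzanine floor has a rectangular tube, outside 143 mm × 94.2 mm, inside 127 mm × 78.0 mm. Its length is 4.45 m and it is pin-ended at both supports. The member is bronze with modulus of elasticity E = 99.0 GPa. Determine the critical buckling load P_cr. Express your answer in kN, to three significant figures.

P_cr ≈ 244 kN

Weak-axis I_min = (h_o·b_o³ − h_i·b_i³)/12 with b_o = 94.2, b_i = 78.00 mm (shorter outer/inner sides).
I_min = (143×94.2³ − 127.0×78.00³)/12 = 4.939×10^6 mm⁴
I = 4.939×10^6 mm⁴ = 4.939×10^-6 m⁴
Effective length L_e = K·L = 1 × 4.45 = 4.450 m
P_cr = π²EI / L_e² = π² × 99.0×10⁹ × 4.939×10^-6 / 4.450² = 2.437×10^5 N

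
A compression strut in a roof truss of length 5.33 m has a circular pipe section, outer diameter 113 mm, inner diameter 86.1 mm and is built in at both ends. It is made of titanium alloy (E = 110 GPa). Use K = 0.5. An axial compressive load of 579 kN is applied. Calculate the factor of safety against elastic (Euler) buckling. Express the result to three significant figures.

d_o = 113 mm, d_i = 86.1 mm
I = π(d_o⁴ − d_i⁴)/64 = π(113⁴ − 86.10⁴)/64 = 5.306×10^6 mm⁴
I = 5.306×10^6 mm⁴ = 5.306×10^-6 m⁴
Effective length L_e = K·L = 0.5 × 5.33 = 2.665 m
P_cr = π²EI / L_e² = π² × 110×10⁹ × 5.306×10^-6 / 2.665² = 8.111×10^5 N
Factor of safety n = P_cr / P = 811.07 / 579 = 1.40

n ≈ 1.40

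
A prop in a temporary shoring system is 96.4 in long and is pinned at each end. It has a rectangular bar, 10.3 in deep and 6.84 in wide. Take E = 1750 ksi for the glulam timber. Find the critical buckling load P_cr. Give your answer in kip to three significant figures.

Buckling occurs about the weak axis: I_min = h·b³/12 with b = 6.84 in (the shorter side).
I_min = 10.3×6.84³/12 = 274.7 in⁴
Effective length L_e = K·L = 1 × 96.4 = 96.40 in
P_cr = π²EI / L_e² = π² × 1750×10³ × 274.7 / 96.40² = 5.105×10^5 lb

P_cr ≈ 511 kip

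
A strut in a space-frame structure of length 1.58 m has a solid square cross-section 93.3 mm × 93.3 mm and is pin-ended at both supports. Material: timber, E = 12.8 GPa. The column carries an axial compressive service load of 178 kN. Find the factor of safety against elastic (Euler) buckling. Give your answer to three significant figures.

n ≈ 1.80

I = a⁴/12 = 93.3⁴/12 = 6.315×10^6 mm⁴
I = 6.315×10^6 mm⁴ = 6.315×10^-6 m⁴
Effective length L_e = K·L = 1 × 1.58 = 1.580 m
P_cr = π²EI / L_e² = π² × 12.8×10⁹ × 6.315×10^-6 / 1.580² = 3.196×10^5 N
Factor of safety n = P_cr / P = 319.55 / 178 = 1.80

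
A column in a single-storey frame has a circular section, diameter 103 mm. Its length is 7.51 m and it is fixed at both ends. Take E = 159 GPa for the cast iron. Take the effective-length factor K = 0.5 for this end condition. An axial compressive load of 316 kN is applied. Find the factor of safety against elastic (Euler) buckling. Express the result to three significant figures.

I = πd⁴/64 = π×103⁴/64 = 5.525×10^6 mm⁴
I = 5.525×10^6 mm⁴ = 5.525×10^-6 m⁴
Effective length L_e = K·L = 0.5 × 7.51 = 3.755 m
P_cr = π²EI / L_e² = π² × 159×10⁹ × 5.525×10^-6 / 3.755² = 6.149×10^5 N
Factor of safety n = P_cr / P = 614.89 / 316 = 1.95

n ≈ 1.95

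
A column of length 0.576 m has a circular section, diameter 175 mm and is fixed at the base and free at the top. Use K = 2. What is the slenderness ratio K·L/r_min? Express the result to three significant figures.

For a solid circle r = d/4 = 175/4 = 43.75 mm
L_e = K·L = 2 × 0.576 m = 1.152 m = 1152.0 mm
λ = L_e / r_min = 1152.0 / 43.75 = 26.3

λ ≈ 26.3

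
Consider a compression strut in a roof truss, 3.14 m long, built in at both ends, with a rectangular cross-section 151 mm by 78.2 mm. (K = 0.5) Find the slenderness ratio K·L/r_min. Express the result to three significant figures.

λ ≈ 69.5

For a rectangle r_min = b/√12 = 78.2/√12 = 22.57 mm
L_e = K·L = 0.5 × 3.14 m = 1.570 m = 1570.0 mm
λ = L_e / r_min = 1570.0 / 22.57 = 69.5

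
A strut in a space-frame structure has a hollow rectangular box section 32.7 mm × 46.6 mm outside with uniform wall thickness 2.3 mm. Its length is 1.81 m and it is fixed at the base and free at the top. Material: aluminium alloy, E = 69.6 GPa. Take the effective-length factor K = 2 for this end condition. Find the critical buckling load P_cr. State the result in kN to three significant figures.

Inner dimensions: h_i = 46.6 − 2×2.3 = 42.00 mm, b_i = 32.7 − 2×2.3 = 28.10 mm
Weak-axis I_min = (h_o·b_o³ − h_i·b_i³)/12 with b_o = 32.7, b_i = 28.10 mm (shorter outer/inner sides).
I_min = (46.6×32.7³ − 42.00×28.10³)/12 = 5.813×10^4 mm⁴
I = 5.813×10^4 mm⁴ = 5.813×10^-8 m⁴
Effective length L_e = K·L = 2 × 1.81 = 3.620 m
P_cr = π²EI / L_e² = π² × 69.6×10⁹ × 5.813×10^-8 / 3.620² = 3.047×10^3 N

P_cr ≈ 3.05 kN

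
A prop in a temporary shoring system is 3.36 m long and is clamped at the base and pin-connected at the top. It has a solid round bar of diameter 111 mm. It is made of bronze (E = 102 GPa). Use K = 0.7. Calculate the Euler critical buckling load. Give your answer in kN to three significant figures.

P_cr ≈ 1360 kN

I = πd⁴/64 = π×111⁴/64 = 7.452×10^6 mm⁴
I = 7.452×10^6 mm⁴ = 7.452×10^-6 m⁴
Effective length L_e = K·L = 0.7 × 3.36 = 2.352 m
P_cr = π²EI / L_e² = π² × 102×10⁹ × 7.452×10^-6 / 2.352² = 1.356×10^6 N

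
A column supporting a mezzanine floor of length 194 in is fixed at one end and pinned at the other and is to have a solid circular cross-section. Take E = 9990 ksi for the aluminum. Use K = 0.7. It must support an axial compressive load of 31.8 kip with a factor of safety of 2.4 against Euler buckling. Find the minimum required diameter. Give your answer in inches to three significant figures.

d ≈ 4.13 in

Required P_cr = n·P = 2.4 × 31.8 = 76.32 kip
L_e = K·L = 0.7 × 194 = 135.8 in
Required I = P_cr·L_e²/(π²E) = 7.632×10^4 × 135.8² / (π² × 9.99×10^6) = 14.27 in⁴
Solid circle: I = πd⁴/64  ⇒  d = (64I/π)^(1/4) = (64×14.27/π)^(1/4) = 4.13 in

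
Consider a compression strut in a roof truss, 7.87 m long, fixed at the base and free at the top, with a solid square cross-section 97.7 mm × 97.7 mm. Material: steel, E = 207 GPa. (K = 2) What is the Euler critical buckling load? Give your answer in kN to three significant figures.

I = a⁴/12 = 97.7⁴/12 = 7.593×10^6 mm⁴
I = 7.593×10^6 mm⁴ = 7.593×10^-6 m⁴
Effective length L_e = K·L = 2 × 7.87 = 15.74 m
P_cr = π²EI / L_e² = π² × 207×10⁹ × 7.593×10^-6 / 15.74² = 6.261×10^4 N

P_cr ≈ 62.6 kN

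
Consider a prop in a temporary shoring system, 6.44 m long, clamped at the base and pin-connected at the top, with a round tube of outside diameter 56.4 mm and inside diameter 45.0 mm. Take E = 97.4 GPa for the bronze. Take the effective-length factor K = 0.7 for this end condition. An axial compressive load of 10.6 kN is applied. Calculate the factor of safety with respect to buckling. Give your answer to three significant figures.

n ≈ 1.32

d_o = 56.4 mm, d_i = 45.0 mm
I = π(d_o⁴ − d_i⁴)/64 = π(56.4⁴ − 45.00⁴)/64 = 2.954×10^5 mm⁴
I = 2.954×10^5 mm⁴ = 2.954×10^-7 m⁴
Effective length L_e = K·L = 0.7 × 6.44 = 4.508 m
P_cr = π²EI / L_e² = π² × 97.4×10⁹ × 2.954×10^-7 / 4.508² = 1.397×10^4 N
Factor of safety n = P_cr / P = 13.973 / 10.6 = 1.32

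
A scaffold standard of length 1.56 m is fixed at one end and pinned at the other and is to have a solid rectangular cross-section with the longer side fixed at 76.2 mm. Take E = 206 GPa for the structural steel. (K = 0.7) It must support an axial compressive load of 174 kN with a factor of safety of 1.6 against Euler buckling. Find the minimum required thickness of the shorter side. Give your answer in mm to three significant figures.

b ≈ 29.5 mm

Required P_cr = n·P = 1.6 × 174 = 278.4 kN
L_e = K·L = 0.7 × 1.56 = 1.092 m
Required I = P_cr·L_e²/(π²E) = 2.784×10^5 × 1.092² / (π² × 2.06×10^11) = 1.633×10^-7 m⁴
I_req = 1.633×10^5 mm⁴
Rectangle, weak axis: I_min = h·b³/12 with h = 76.2 mm fixed  ⇒  b = (12I/h)^(1/3) = 29.5 mm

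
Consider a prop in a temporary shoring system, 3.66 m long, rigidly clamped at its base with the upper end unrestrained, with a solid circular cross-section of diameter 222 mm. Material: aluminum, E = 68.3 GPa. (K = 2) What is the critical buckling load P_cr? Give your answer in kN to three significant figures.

P_cr ≈ 1500 kN

I = πd⁴/64 = π×222⁴/64 = 1.192×10^8 mm⁴
I = 1.192×10^8 mm⁴ = 1.192×10^-4 m⁴
Effective length L_e = K·L = 2 × 3.66 = 7.320 m
P_cr = π²EI / L_e² = π² × 68.3×10⁹ × 1.192×10^-4 / 7.320² = 1.500×10^6 N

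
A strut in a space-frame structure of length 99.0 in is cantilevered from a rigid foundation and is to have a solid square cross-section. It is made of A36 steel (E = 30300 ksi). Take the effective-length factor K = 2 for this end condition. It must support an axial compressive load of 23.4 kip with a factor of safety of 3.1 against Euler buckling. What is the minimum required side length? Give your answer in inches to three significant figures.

a ≈ 3.27 in

Required P_cr = n·P = 3.1 × 23.4 = 72.54 kip
L_e = K·L = 2 × 99.0 = 198.0 in
Required I = P_cr·L_e²/(π²E) = 7.254×10^4 × 198.0² / (π² × 3.03×10^7) = 9.510 in⁴
Solid square: I = a⁴/12  ⇒  a = (12I)^(1/4) = (12×9.510)^(1/4) = 3.27 in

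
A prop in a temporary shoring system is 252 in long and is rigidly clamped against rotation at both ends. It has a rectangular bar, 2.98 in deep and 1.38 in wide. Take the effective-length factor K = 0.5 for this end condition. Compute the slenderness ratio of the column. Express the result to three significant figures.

λ ≈ 316

For a rectangle r_min = b/√12 = 1.38/√12 = 0.3984 in
L_e = K·L = 0.5 × 252 = 126.0 in
λ = L_e / r_min = 126.00 / 0.3984 = 316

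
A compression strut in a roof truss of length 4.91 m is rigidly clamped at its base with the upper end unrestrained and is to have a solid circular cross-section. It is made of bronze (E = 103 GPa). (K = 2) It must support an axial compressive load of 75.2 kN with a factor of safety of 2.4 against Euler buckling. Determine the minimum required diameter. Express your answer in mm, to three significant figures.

Required P_cr = n·P = 2.4 × 75.2 = 180.5 kN
L_e = K·L = 2 × 4.91 = 9.820 m
Required I = P_cr·L_e²/(π²E) = 1.805×10^5 × 9.820² / (π² × 1.03×10^11) = 1.712×10^-5 m⁴
I_req = 1.712×10^7 mm⁴
Solid circle: I = πd⁴/64  ⇒  d = (64I/π)^(1/4) = (64×1.712×10^7/π)^(1/4) = 137 mm

d ≈ 137 mm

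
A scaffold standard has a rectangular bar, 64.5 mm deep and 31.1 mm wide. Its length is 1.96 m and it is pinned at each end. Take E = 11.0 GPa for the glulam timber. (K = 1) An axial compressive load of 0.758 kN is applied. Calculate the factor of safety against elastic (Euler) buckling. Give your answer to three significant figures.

Buckling occurs about the weak axis: I_min = h·b³/12 with b = 31.1 mm (the shorter side).
I_min = 64.5×31.1³/12 = 1.617×10^5 mm⁴
I = 1.617×10^5 mm⁴ = 1.617×10^-7 m⁴
Effective length L_e = K·L = 1 × 1.96 = 1.960 m
P_cr = π²EI / L_e² = π² × 11.0×10⁹ × 1.617×10^-7 / 1.960² = 4.569×10^3 N
Factor of safety n = P_cr / P = 4.5692 / 0.758 = 6.03

n ≈ 6.03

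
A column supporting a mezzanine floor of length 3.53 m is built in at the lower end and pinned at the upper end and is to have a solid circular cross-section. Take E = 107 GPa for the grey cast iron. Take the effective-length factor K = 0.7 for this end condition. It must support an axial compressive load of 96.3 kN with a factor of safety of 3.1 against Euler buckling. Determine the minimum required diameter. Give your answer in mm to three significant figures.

d ≈ 77.0 mm

Required P_cr = n·P = 3.1 × 96.3 = 298.5 kN
L_e = K·L = 0.7 × 3.53 = 2.471 m
Required I = P_cr·L_e²/(π²E) = 2.985×10^5 × 2.471² / (π² × 1.07×10^11) = 1.726×10^-6 m⁴
I_req = 1.726×10^6 mm⁴
Solid circle: I = πd⁴/64  ⇒  d = (64I/π)^(1/4) = (64×1.726×10^6/π)^(1/4) = 77.0 mm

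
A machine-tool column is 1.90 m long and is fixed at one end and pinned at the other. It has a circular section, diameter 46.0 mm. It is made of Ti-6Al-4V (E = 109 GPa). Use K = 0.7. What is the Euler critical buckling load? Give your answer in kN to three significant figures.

P_cr ≈ 134 kN

I = πd⁴/64 = π×46.0⁴/64 = 2.198×10^5 mm⁴
I = 2.198×10^5 mm⁴ = 2.198×10^-7 m⁴
Effective length L_e = K·L = 0.7 × 1.90 = 1.330 m
P_cr = π²EI / L_e² = π² × 109×10⁹ × 2.198×10^-7 / 1.330² = 1.337×10^5 N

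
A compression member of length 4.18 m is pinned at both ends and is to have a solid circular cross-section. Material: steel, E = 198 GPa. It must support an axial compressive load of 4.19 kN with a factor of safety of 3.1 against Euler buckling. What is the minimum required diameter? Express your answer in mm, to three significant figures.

d ≈ 39.2 mm

Required P_cr = n·P = 3.1 × 4.19 = 12.99 kN
L_e = K·L = 1 × 4.18 = 4.180 m
Required I = P_cr·L_e²/(π²E) = 1.299×10^4 × 4.180² / (π² × 1.98×10^11) = 1.161×10^-7 m⁴
I_req = 1.161×10^5 mm⁴
Solid circle: I = πd⁴/64  ⇒  d = (64I/π)^(1/4) = (64×1.161×10^5/π)^(1/4) = 39.2 mm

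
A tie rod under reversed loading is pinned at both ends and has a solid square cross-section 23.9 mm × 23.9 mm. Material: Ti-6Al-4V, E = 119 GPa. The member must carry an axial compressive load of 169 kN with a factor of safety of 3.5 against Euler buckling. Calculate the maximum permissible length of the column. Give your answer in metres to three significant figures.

I = a⁴/12 = 23.9⁴/12 = 2.719×10^4 mm⁴
I = 2.719×10^-8 m⁴
Required critical load P_cr = n·P = 3.5 × 169 = 591.5 kN = 5.915×10^5 N
From P_cr = π²EI/(K·L)²:  L = (1/K)·√(π²EI/P_cr) = (1/1)·√(π²×1.19×10^11×2.719×10^-8/5.915×10^5)
L = 0.232 m

L_max ≈ 0.232 m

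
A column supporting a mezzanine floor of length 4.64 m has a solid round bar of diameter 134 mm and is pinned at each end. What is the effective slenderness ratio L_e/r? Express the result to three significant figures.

For a solid circle r = d/4 = 134/4 = 33.50 mm
L_e = K·L = 1 × 4.64 m = 4.640 m = 4640.0 mm
λ = L_e / r_min = 4640.0 / 33.50 = 139

λ ≈ 139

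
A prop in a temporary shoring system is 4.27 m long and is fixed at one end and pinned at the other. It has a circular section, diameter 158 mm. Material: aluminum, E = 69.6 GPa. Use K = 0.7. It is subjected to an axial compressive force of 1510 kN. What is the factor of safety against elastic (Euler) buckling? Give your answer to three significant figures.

I = πd⁴/64 = π×158⁴/64 = 3.059×10^7 mm⁴
I = 3.059×10^7 mm⁴ = 3.059×10^-5 m⁴
Effective length L_e = K·L = 0.7 × 4.27 = 2.989 m
P_cr = π²EI / L_e² = π² × 69.6×10⁹ × 3.059×10^-5 / 2.989² = 2.352×10^6 N
Factor of safety n = P_cr / P = 2352.1 / 1510 = 1.56

n ≈ 1.56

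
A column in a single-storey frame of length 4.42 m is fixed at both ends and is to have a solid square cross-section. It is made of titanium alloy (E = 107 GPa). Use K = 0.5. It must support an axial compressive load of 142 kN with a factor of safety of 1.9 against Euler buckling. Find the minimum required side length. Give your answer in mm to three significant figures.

Required P_cr = n·P = 1.9 × 142 = 269.8 kN
L_e = K·L = 0.5 × 4.42 = 2.210 m
Required I = P_cr·L_e²/(π²E) = 2.698×10^5 × 2.210² / (π² × 1.07×10^11) = 1.248×10^-6 m⁴
I_req = 1.248×10^6 mm⁴
Solid square: I = a⁴/12  ⇒  a = (12I)^(1/4) = (12×1.248×10^6)^(1/4) = 62.2 mm

a ≈ 62.2 mm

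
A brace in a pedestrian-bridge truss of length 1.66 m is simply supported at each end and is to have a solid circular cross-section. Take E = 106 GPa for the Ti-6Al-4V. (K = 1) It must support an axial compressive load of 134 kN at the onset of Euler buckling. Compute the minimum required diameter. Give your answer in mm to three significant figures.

d ≈ 51.8 mm

L_e = K·L = 1 × 1.66 = 1.660 m
Required I = P_cr·L_e²/(π²E) = 1.340×10^5 × 1.660² / (π² × 1.06×10^11) = 3.530×10^-7 m⁴
I_req = 3.530×10^5 mm⁴
Solid circle: I = πd⁴/64  ⇒  d = (64I/π)^(1/4) = (64×3.530×10^5/π)^(1/4) = 51.8 mm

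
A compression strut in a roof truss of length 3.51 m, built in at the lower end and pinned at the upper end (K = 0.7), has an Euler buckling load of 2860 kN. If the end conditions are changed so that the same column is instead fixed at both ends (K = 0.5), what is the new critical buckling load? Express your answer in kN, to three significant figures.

P_cr ∝ 1/K², so P_cr,new = P_cr,old × (K_old/K_new)² = 2860 × (0.7/0.5)²
= 2860 × 1.960 = 5610 kN

P_cr ≈ 5610 kN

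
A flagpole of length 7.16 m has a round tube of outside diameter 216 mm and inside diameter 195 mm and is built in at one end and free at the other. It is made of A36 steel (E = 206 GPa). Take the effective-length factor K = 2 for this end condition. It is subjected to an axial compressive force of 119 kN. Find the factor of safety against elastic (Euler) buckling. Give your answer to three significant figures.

n ≈ 2.99

d_o = 216 mm, d_i = 195 mm
I = π(d_o⁴ − d_i⁴)/64 = π(216⁴ − 195.0⁴)/64 = 3.588×10^7 mm⁴
I = 3.588×10^7 mm⁴ = 3.588×10^-5 m⁴
Effective length L_e = K·L = 2 × 7.16 = 14.32 m
P_cr = π²EI / L_e² = π² × 206×10⁹ × 3.588×10^-5 / 14.32² = 3.557×10^5 N
Factor of safety n = P_cr / P = 355.71 / 119 = 2.99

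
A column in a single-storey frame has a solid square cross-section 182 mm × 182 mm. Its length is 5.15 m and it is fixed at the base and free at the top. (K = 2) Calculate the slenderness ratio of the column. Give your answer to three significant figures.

For a square r = a/√12 = 182/√12 = 52.54 mm
L_e = K·L = 2 × 5.15 m = 10.30 m = 10300 mm
λ = L_e / r_min = 10300 / 52.54 = 196

λ ≈ 196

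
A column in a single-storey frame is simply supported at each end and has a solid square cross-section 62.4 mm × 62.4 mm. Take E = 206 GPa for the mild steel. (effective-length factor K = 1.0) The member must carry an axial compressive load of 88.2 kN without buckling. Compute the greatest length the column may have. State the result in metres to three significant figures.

I = a⁴/12 = 62.4⁴/12 = 1.263×10^6 mm⁴
I = 1.263×10^-6 m⁴
At the buckling limit P_cr = P = 8.820×10^4 N
From P_cr = π²EI/(K·L)²:  L = (1/K)·√(π²EI/P_cr) = (1/1)·√(π²×2.06×10^11×1.263×10^-6/8.820×10^4)
L = 5.40 m

L_max ≈ 5.40 m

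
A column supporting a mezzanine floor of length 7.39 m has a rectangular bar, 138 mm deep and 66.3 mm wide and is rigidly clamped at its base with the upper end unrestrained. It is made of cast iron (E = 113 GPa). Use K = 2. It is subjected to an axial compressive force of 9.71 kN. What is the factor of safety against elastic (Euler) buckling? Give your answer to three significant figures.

Buckling occurs about the weak axis: I_min = h·b³/12 with b = 66.3 mm (the shorter side).
I_min = 138×66.3³/12 = 3.351×10^6 mm⁴
I = 3.351×10^6 mm⁴ = 3.351×10^-6 m⁴
Effective length L_e = K·L = 2 × 7.39 = 14.78 m
P_cr = π²EI / L_e² = π² × 113×10⁹ × 3.351×10^-6 / 14.78² = 1.711×10^4 N
Factor of safety n = P_cr / P = 17.111 / 9.71 = 1.76

n ≈ 1.76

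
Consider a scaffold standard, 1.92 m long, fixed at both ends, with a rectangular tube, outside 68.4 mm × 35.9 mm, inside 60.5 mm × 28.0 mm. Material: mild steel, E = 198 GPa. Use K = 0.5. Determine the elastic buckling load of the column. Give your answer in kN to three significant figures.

Weak-axis I_min = (h_o·b_o³ − h_i·b_i³)/12 with b_o = 35.9, b_i = 28.00 mm (shorter outer/inner sides).
I_min = (68.4×35.9³ − 60.50×28.00³)/12 = 1.531×10^5 mm⁴
I = 1.531×10^5 mm⁴ = 1.531×10^-7 m⁴
Effective length L_e = K·L = 0.5 × 1.92 = 0.9600 m
P_cr = π²EI / L_e² = π² × 198×10⁹ × 1.531×10^-7 / 0.9600² = 3.245×10^5 N

P_cr ≈ 325 kN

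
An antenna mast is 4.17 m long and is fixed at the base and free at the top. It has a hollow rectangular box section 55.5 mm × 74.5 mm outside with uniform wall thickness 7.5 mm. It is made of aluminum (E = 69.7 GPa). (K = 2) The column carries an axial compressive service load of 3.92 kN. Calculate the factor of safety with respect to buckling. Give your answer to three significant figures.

n ≈ 1.85

Inner dimensions: h_i = 74.5 − 2×7.5 = 59.50 mm, b_i = 55.5 − 2×7.5 = 40.50 mm
Weak-axis I_min = (h_o·b_o³ − h_i·b_i³)/12 with b_o = 55.5, b_i = 40.50 mm (shorter outer/inner sides).
I_min = (74.5×55.5³ − 59.50×40.50³)/12 = 7.320×10^5 mm⁴
I = 7.320×10^5 mm⁴ = 7.320×10^-7 m⁴
Effective length L_e = K·L = 2 × 4.17 = 8.340 m
P_cr = π²EI / L_e² = π² × 69.7×10⁹ × 7.320×10^-7 / 8.340² = 7.239×10^3 N
Factor of safety n = P_cr / P = 7.2391 / 3.92 = 1.85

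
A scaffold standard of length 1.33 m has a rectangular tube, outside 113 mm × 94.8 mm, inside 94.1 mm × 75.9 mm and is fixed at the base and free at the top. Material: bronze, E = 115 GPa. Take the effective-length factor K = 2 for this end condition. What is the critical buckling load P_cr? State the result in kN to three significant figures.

P_cr ≈ 737 kN

Weak-axis I_min = (h_o·b_o³ − h_i·b_i³)/12 with b_o = 94.8, b_i = 75.90 mm (shorter outer/inner sides).
I_min = (113×94.8³ − 94.10×75.90³)/12 = 4.594×10^6 mm⁴
I = 4.594×10^6 mm⁴ = 4.594×10^-6 m⁴
Effective length L_e = K·L = 2 × 1.33 = 2.660 m
P_cr = π²EI / L_e² = π² × 115×10⁹ × 4.594×10^-6 / 2.660² = 7.369×10^5 N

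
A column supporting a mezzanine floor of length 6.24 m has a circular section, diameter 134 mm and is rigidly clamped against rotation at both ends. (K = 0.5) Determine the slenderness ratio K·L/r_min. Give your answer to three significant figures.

For a solid circle r = d/4 = 134/4 = 33.50 mm
L_e = K·L = 0.5 × 6.24 m = 3.120 m = 3120.0 mm
λ = L_e / r_min = 3120.0 / 33.50 = 93.1

λ ≈ 93.1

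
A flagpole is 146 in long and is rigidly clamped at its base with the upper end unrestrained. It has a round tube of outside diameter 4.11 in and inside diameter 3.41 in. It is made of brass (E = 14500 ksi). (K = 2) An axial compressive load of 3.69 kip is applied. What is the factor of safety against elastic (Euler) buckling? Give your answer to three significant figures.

d_o = 4.11 in, d_i = 3.41 in
I = π(d_o⁴ − d_i⁴)/64 = π(4.11⁴ − 3.410⁴)/64 = 7.370 in⁴
Effective length L_e = K·L = 2 × 146 = 292.0 in
P_cr = π²EI / L_e² = π² × 14500×10³ × 7.370 / 292.0² = 1.237×10^4 lb
Factor of safety n = P_cr / P = 12.369 / 3.69 = 3.35

n ≈ 3.35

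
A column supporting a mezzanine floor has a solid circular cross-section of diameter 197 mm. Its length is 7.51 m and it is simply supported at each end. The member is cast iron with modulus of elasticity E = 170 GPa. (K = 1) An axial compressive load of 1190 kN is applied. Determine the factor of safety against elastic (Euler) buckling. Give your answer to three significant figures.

I = πd⁴/64 = π×197⁴/64 = 7.393×10^7 mm⁴
I = 7.393×10^7 mm⁴ = 7.393×10^-5 m⁴
Effective length L_e = K·L = 1 × 7.51 = 7.510 m
P_cr = π²EI / L_e² = π² × 170×10⁹ × 7.393×10^-5 / 7.510² = 2.199×10^6 N
Factor of safety n = P_cr / P = 2199.4 / 1190 = 1.85

n ≈ 1.85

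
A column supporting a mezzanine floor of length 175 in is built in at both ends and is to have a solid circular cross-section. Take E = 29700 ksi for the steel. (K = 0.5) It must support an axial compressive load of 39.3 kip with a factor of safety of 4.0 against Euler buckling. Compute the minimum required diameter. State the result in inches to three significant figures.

d ≈ 3.02 in

Required P_cr = n·P = 4.0 × 39.3 = 157.2 kip
L_e = K·L = 0.5 × 175 = 87.50 in
Required I = P_cr·L_e²/(π²E) = 1.572×10^5 × 87.50² / (π² × 2.97×10^7) = 4.106 in⁴
Solid circle: I = πd⁴/64  ⇒  d = (64I/π)^(1/4) = (64×4.106/π)^(1/4) = 3.02 in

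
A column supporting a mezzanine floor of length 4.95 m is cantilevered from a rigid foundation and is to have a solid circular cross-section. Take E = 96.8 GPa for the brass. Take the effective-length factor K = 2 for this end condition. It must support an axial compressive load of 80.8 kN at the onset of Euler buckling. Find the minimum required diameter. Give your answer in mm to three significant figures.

d ≈ 114 mm

L_e = K·L = 2 × 4.95 = 9.900 m
Required I = P_cr·L_e²/(π²E) = 8.080×10^4 × 9.900² / (π² × 9.68×10^10) = 8.289×10^-6 m⁴
I_req = 8.289×10^6 mm⁴
Solid circle: I = πd⁴/64  ⇒  d = (64I/π)^(1/4) = (64×8.289×10^6/π)^(1/4) = 114 mm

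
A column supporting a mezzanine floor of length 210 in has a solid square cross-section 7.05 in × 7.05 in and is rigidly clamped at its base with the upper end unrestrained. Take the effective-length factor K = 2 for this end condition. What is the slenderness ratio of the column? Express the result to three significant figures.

λ ≈ 206

For a square r = a/√12 = 7.05/√12 = 2.035 in
L_e = K·L = 2 × 210 = 420.0 in
λ = L_e / r_min = 420.00 / 2.035 = 206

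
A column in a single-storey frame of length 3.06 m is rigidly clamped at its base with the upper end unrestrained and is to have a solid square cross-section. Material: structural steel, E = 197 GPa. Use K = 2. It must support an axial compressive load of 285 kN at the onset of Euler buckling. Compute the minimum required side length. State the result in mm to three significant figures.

L_e = K·L = 2 × 3.06 = 6.120 m
Required I = P_cr·L_e²/(π²E) = 2.850×10^5 × 6.120² / (π² × 1.97×10^11) = 5.490×10^-6 m⁴
I_req = 5.490×10^6 mm⁴
Solid square: I = a⁴/12  ⇒  a = (12I)^(1/4) = (12×5.490×10^6)^(1/4) = 90.1 mm

a ≈ 90.1 mm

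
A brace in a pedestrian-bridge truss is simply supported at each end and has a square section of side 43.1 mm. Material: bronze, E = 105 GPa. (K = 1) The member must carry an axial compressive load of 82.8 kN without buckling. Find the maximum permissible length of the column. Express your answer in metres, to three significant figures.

I = a⁴/12 = 43.1⁴/12 = 2.876×10^5 mm⁴
I = 2.876×10^-7 m⁴
At the buckling limit P_cr = P = 8.280×10^4 N
From P_cr = π²EI/(K·L)²:  L = (1/K)·√(π²EI/P_cr) = (1/1)·√(π²×1.05×10^11×2.876×10^-7/8.280×10^4)
L = 1.90 m

L_max ≈ 1.90 m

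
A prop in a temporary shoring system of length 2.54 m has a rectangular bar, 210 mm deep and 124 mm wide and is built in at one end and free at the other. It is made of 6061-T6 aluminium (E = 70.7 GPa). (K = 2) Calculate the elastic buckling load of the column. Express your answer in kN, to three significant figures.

P_cr ≈ 902 kN

Buckling occurs about the weak axis: I_min = h·b³/12 with b = 124 mm (the shorter side).
I_min = 210×124³/12 = 3.337×10^7 mm⁴
I = 3.337×10^7 mm⁴ = 3.337×10^-5 m⁴
Effective length L_e = K·L = 2 × 2.54 = 5.080 m
P_cr = π²EI / L_e² = π² × 70.7×10⁹ × 3.337×10^-5 / 5.080² = 9.022×10^5 N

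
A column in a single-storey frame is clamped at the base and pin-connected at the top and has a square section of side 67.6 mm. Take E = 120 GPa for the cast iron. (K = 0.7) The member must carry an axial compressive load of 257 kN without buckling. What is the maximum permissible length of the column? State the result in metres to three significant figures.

L_max ≈ 4.05 m

I = a⁴/12 = 67.6⁴/12 = 1.740×10^6 mm⁴
I = 1.740×10^-6 m⁴
At the buckling limit P_cr = P = 2.570×10^5 N
From P_cr = π²EI/(K·L)²:  L = (1/K)·√(π²EI/P_cr) = (1/0.7)·√(π²×1.20×10^11×1.740×10^-6/2.570×10^5)
L = 4.05 m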